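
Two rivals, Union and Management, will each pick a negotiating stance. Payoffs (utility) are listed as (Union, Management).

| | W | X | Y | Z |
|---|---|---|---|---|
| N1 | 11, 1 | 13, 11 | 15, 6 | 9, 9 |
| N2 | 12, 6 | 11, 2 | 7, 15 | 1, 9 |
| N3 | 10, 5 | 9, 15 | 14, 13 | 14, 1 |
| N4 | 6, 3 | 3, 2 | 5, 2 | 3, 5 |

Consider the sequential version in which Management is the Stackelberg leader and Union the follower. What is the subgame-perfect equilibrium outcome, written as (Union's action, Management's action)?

Backward induction with Management moving first.
- W → Union plays N2 (best of 11, 12, 10, 6); Management gets 6.
- X → Union plays N1 (best of 13, 11, 9, 3); Management gets 11.
- Y → Union plays N1 (best of 15, 7, 14, 5); Management gets 6.
- Z → Union plays N3 (best of 9, 1, 14, 3); Management gets 1.
Management's induced payoffs are 6, 11, 6, 1, so Management commits to X. Subgame-perfect outcome: (N1, X) with payoffs (13, 11).

(N1, X)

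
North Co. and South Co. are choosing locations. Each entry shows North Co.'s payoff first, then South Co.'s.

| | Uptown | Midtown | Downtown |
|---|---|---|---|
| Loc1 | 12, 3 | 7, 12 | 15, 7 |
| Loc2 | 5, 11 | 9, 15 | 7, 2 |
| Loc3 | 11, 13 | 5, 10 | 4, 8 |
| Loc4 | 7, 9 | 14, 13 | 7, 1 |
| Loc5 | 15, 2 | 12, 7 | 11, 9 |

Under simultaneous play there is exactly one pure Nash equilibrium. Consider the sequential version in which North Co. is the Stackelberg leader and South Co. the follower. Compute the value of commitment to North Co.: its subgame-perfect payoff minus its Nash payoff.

Work backward from South Co.'s decision.
- Loc1 → South Co. plays Midtown (best of 3, 12, 7); North Co. gets 7.
- Loc2 → South Co. plays Midtown (best of 11, 15, 2); North Co. gets 9.
- Loc3 → South Co. plays Uptown (best of 13, 10, 8); North Co. gets 11.
- Loc4 → South Co. plays Midtown (best of 9, 13, 1); North Co. gets 14.
- Loc5 → South Co. plays Downtown (best of 2, 7, 9); North Co. gets 11.
Maximizing over 7, 9, 11, 14, 11, North Co. chooses Loc4. Subgame-perfect outcome: (Loc4, Midtown) with payoffs (14, 13).
For the simultaneous game, intersect best replies.
North Co.'s best replies: Uptown→Loc5; Midtown→Loc4; Downtown→Loc1.
South Co.'s best replies: Loc1→Midtown; Loc2→Midtown; Loc3→Uptown; Loc4→Midtown; Loc5→Downtown.
The unique mutual best reply is (Loc4, Midtown), giving (14, 13).
North Co.'s commitment gain: 14 − 14 = 0.

0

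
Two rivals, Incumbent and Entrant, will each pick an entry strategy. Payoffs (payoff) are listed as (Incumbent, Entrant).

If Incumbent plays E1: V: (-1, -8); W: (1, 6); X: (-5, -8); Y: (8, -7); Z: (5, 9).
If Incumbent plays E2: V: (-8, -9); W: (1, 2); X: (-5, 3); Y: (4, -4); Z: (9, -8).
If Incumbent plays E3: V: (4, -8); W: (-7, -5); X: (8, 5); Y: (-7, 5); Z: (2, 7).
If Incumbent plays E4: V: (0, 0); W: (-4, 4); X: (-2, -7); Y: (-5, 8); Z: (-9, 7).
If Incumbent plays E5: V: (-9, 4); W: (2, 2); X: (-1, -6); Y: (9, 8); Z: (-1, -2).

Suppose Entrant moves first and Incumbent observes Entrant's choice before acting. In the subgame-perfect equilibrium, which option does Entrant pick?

Solve by backward induction (Entrant leads).
- V → Incumbent plays E3 (best of -1, -8, 4, 0, -9); Entrant gets -8.
- W → Incumbent plays E5 (best of 1, 1, -7, -4, 2); Entrant gets 2.
- X → Incumbent plays E3 (best of -5, -5, 8, -2, -1); Entrant gets 5.
- Y → Incumbent plays E5 (best of 8, 4, -7, -5, 9); Entrant gets 8.
- Z → Incumbent plays E2 (best of 5, 9, 2, -9, -1); Entrant gets -8.
Among -8, 2, 5, 8, -8, the best is 8 at Y. Subgame-perfect outcome: (E5, Y) with payoffs (9, 8).

Y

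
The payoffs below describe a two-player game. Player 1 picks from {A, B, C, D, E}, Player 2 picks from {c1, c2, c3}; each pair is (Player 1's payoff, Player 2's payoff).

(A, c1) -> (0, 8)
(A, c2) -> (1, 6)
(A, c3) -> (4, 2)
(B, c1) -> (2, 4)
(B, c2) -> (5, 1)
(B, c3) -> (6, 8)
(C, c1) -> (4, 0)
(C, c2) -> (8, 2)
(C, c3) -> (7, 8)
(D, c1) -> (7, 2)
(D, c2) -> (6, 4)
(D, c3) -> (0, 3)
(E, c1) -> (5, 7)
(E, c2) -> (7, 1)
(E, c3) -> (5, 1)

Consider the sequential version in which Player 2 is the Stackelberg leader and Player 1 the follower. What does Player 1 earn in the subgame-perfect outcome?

Backward induction with Player 2 moving first.
- c1: BR = D, leader payoff 2.
- c2: BR = C, leader payoff 2.
- c3: BR = C, leader payoff 8.
Player 2's induced payoffs are 2, 2, 8, so Player 2 commits to c3. Subgame-perfect outcome: (C, c3) with payoffs (7, 8).

7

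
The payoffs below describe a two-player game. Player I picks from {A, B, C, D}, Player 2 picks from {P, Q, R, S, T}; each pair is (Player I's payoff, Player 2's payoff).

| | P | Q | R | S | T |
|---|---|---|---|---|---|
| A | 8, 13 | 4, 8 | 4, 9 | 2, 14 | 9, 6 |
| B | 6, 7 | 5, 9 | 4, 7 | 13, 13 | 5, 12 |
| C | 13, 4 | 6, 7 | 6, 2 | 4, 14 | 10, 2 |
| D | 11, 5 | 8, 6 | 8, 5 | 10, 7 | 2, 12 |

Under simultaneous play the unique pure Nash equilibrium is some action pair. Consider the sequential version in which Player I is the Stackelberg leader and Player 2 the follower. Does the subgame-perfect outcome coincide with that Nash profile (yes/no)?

Solve by backward induction (Player I leads).
- A: BR = S, leader payoff 2.
- B: BR = S, leader payoff 13.
- C: BR = S, leader payoff 4.
- D: BR = T, leader payoff 2.
Maximizing over 2, 13, 4, 2, Player I chooses B. Subgame-perfect outcome: (B, S) with payoffs (13, 13).
Under simultaneous play:
Player I's best replies: P→C; Q→D; R→D; S→B; T→C.
Player 2's best replies: A→S; B→S; C→S; D→T.
Only (B, S) has each player best-responding; Nash payoffs (13, 13).
Sequential outcome (B, S) coincides with the Nash profile (B, S).

yes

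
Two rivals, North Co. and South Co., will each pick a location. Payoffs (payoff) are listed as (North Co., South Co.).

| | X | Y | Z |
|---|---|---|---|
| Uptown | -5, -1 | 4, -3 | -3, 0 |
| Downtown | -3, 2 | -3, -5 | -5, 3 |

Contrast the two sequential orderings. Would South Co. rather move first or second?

If North Co. leads: South Co.'s best replies are Uptown→Z, Downtown→Z; North Co.'s induced payoffs -3, -5; outcome (Uptown, Z), payoffs (-3, 0).
If South Co. leads: North Co.'s best replies are X→Downtown, Y→Uptown, Z→Uptown; South Co.'s induced payoffs 2, -3, 0; outcome (Downtown, X), payoffs (-3, 2).
South Co. gets 2 moving first and 0 moving second, so South Co. prefers to move first.

first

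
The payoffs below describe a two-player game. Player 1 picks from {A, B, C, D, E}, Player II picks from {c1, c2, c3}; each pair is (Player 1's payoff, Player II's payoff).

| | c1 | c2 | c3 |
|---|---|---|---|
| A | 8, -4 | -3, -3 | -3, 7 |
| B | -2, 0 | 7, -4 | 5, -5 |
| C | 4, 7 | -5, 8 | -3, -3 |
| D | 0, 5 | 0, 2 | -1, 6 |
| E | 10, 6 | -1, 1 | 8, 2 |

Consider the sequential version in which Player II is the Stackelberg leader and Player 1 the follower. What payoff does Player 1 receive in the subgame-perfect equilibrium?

Player 1 best-responds to each possible Player II move:
- c1 → Player 1 plays E (best of 8, -2, 4, 0, 10); Player II gets 6.
- c2 → Player 1 plays B (best of -3, 7, -5, 0, -1); Player II gets -4.
- c3 → Player 1 plays E (best of -3, 5, -3, -1, 8); Player II gets 2.
Player II's induced payoffs are 6, -4, 2, so Player II commits to c1. Subgame-perfect outcome: (E, c1) with payoffs (10, 6).

10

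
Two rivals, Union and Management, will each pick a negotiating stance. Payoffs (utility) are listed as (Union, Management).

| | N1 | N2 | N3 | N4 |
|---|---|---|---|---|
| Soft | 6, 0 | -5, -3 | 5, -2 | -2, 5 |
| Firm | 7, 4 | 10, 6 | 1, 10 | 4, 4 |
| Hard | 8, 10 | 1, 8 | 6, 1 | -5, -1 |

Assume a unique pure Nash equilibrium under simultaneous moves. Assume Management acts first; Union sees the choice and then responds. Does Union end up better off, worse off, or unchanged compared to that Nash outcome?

unchanged

Solve by backward induction (Management leads).
- N1: Union compares 6, 7, 8 and picks Hard; Management would get 10.
- N2: Union compares -5, 10, 1 and picks Firm; Management would get 6.
- N3: Union compares 5, 1, 6 and picks Hard; Management would get 1.
- N4: Union compares -2, 4, -5 and picks Firm; Management would get 4.
Maximizing over 10, 6, 1, 4, Management chooses N1. Subgame-perfect outcome: (Hard, N1) with payoffs (8, 10).
Under simultaneous play:
Union's best replies: N1→Hard; N2→Firm; N3→Hard; N4→Firm.
Management's best replies: Soft→N4; Firm→N3; Hard→N1.
The unique mutual best reply is (Hard, N1), giving (8, 10).
Union earns 8 sequentially versus 8 at the Nash outcome: unchanged.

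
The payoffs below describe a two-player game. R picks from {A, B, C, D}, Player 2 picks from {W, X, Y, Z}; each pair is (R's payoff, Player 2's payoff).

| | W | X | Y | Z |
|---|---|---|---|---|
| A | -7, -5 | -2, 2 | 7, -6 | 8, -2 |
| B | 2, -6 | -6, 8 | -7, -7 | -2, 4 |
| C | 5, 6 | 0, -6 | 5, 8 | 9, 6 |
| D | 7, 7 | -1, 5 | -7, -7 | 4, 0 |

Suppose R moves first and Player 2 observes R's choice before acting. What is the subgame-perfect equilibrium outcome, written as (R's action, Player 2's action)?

(D, W)

Work backward from Player 2's decision.
- A: Player 2 compares -5, 2, -6, -2 and picks X; R would get -2.
- B: Player 2 compares -6, 8, -7, 4 and picks X; R would get -6.
- C: Player 2 compares 6, -6, 8, 6 and picks Y; R would get 5.
- D: Player 2 compares 7, 5, -7, 0 and picks W; R would get 7.
R's induced payoffs are -2, -6, 5, 7, so R commits to D. Subgame-perfect outcome: (D, W) with payoffs (7, 7).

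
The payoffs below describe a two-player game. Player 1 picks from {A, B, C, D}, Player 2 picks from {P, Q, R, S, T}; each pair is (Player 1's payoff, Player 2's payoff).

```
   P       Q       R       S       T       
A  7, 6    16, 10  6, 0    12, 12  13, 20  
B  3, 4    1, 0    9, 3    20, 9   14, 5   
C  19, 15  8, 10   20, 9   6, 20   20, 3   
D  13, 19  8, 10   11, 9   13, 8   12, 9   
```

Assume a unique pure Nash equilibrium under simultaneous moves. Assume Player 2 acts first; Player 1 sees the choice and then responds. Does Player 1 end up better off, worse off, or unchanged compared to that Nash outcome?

worse off

Backward induction with Player 2 moving first.
- P: BR = C, leader payoff 15.
- Q: BR = A, leader payoff 10.
- R: BR = C, leader payoff 9.
- S: BR = B, leader payoff 9.
- T: BR = C, leader payoff 3.
Maximizing over 15, 10, 9, 9, 3, Player 2 chooses P. Subgame-perfect outcome: (C, P) with payoffs (19, 15).
For the simultaneous game, intersect best replies.
Player 1's best replies: P→C; Q→A; R→C; S→B; T→C.
Player 2's best replies: A→T; B→S; C→S; D→P.
The unique mutual best reply is (B, S), giving (20, 9).
Player 1 earns 19 sequentially versus 20 at the Nash outcome: worse off.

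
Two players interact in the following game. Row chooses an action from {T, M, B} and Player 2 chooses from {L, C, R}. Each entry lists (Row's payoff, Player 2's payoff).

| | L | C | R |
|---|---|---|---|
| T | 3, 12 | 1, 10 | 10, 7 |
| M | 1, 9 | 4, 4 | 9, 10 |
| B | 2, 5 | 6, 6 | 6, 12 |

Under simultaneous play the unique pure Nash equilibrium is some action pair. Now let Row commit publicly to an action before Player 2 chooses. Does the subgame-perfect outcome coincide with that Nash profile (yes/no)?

no

Player 2 best-responds to each possible Row move:
- T: Player 2 compares 12, 10, 7 and picks L; Row would get 3.
- M: Player 2 compares 9, 4, 10 and picks R; Row would get 9.
- B: Player 2 compares 5, 6, 12 and picks R; Row would get 6.
Row's induced payoffs are 3, 9, 6, so Row commits to M. Subgame-perfect outcome: (M, R) with payoffs (9, 10).
Under simultaneous play:
Row's best replies: L→T; C→B; R→T.
Player 2's best replies: T→L; M→R; B→R.
Only (T, L) has each player best-responding; Nash payoffs (3, 12).
Sequential outcome (M, R) differs from the Nash profile (T, L).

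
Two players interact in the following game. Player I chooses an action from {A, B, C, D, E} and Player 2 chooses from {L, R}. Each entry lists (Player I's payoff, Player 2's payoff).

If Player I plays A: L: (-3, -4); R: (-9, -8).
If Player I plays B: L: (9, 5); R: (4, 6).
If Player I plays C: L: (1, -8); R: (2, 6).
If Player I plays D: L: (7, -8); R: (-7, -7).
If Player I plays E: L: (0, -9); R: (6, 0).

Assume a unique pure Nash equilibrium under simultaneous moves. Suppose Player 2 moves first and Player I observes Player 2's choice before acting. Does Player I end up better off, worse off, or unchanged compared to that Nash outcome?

Work backward from Player I's decision.
- L: BR = B, leader payoff 5.
- R: BR = E, leader payoff 0.
Maximizing over 5, 0, Player 2 chooses L. Subgame-perfect outcome: (B, L) with payoffs (9, 5).
Now find the simultaneous Nash equilibrium.
Player I's best replies: L→B; R→E.
Player 2's best replies: A→L; B→R; C→R; D→R; E→R.
Only (E, R) has each player best-responding; Nash payoffs (6, 0).
Player I earns 9 sequentially versus 6 at the Nash outcome: better off.

better off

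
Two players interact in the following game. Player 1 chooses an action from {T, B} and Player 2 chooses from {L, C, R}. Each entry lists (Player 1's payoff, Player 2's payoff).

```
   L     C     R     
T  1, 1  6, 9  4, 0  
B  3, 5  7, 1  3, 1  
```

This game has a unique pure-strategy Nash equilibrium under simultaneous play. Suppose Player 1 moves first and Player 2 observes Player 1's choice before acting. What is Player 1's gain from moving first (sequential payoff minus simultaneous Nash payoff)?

Work backward from Player 2's decision.
- T: BR = C, leader payoff 6.
- B: BR = L, leader payoff 3.
Player 1's induced payoffs are 6, 3, so Player 1 commits to T. Subgame-perfect outcome: (T, C) with payoffs (6, 9).
For the simultaneous game, intersect best replies.
Player 1's best replies: L→B; C→B; R→T.
Player 2's best replies: T→C; B→L.
Only (B, L) has each player best-responding; Nash payoffs (3, 5).
Player 1's commitment gain: 6 − 3 = 3.

3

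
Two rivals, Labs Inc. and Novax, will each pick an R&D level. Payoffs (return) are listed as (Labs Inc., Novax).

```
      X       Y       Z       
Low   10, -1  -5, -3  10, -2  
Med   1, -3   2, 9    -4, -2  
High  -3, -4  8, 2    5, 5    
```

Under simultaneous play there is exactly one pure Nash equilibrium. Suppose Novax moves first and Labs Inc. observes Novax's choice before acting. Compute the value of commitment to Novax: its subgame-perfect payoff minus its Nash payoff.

3

Work backward from Labs Inc.'s decision.
- X → Labs Inc. plays Low (best of 10, 1, -3); Novax gets -1.
- Y → Labs Inc. plays High (best of -5, 2, 8); Novax gets 2.
- Z → Labs Inc. plays Low (best of 10, -4, 5); Novax gets -2.
Novax's induced payoffs are -1, 2, -2, so Novax commits to Y. Subgame-perfect outcome: (High, Y) with payoffs (8, 2).
Under simultaneous play:
Labs Inc.'s best replies: X→Low; Y→High; Z→Low.
Novax's best replies: Low→X; Med→Y; High→Z.
Only (Low, X) has each player best-responding; Nash payoffs (10, -1).
Novax's commitment gain: 2 − -1 = 3.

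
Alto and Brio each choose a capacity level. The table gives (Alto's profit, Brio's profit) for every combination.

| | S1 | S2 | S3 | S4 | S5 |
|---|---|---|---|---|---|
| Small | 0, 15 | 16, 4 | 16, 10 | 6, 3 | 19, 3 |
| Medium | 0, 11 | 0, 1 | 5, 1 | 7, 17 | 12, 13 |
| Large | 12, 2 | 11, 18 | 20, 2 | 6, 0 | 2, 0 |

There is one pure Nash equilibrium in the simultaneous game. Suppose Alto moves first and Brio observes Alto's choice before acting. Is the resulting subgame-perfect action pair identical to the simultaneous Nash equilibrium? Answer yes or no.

Work backward from Brio's decision.
- Small: Brio compares 15, 4, 10, 3, 3 and picks S1; Alto would get 0.
- Medium: Brio compares 11, 1, 1, 17, 13 and picks S4; Alto would get 7.
- Large: Brio compares 2, 18, 2, 0, 0 and picks S2; Alto would get 11.
Among 0, 7, 11, the best is 11 at Large. Subgame-perfect outcome: (Large, S2) with payoffs (11, 18).
For the simultaneous game, intersect best replies.
Alto's best replies: S1→Large; S2→Small; S3→Large; S4→Medium; S5→Small.
Brio's best replies: Small→S1; Medium→S4; Large→S2.
The unique mutual best reply is (Medium, S4), giving (7, 17).
Sequential outcome (Large, S2) differs from the Nash profile (Medium, S4).

no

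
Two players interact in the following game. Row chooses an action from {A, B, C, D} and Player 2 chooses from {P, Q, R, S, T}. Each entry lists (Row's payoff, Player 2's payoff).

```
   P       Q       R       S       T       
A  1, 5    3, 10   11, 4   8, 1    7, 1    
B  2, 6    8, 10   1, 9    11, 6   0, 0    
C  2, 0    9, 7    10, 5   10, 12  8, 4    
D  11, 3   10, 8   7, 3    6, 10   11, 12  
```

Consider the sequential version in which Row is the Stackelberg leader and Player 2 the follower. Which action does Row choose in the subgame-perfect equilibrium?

Solve by backward induction (Row leads).
- A: Player 2 compares 5, 10, 4, 1, 1 and picks Q; Row would get 3.
- B: Player 2 compares 6, 10, 9, 6, 0 and picks Q; Row would get 8.
- C: Player 2 compares 0, 7, 5, 12, 4 and picks S; Row would get 10.
- D: Player 2 compares 3, 8, 3, 10, 12 and picks T; Row would get 11.
Row's induced payoffs are 3, 8, 10, 11, so Row commits to D. Subgame-perfect outcome: (D, T) with payoffs (11, 12).

D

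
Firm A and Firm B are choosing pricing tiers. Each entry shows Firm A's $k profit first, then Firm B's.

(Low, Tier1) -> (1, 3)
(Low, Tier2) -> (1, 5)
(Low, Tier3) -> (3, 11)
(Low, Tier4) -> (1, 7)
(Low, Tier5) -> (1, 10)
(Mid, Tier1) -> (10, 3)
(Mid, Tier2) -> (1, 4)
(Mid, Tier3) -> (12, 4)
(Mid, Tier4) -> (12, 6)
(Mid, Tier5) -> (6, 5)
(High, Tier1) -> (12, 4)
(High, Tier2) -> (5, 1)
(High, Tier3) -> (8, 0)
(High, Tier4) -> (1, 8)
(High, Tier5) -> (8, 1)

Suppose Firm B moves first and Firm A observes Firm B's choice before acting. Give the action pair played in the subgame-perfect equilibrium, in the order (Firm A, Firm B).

Firm A best-responds to each possible Firm B move:
- Tier1: BR = High, leader payoff 4.
- Tier2: BR = High, leader payoff 1.
- Tier3: BR = Mid, leader payoff 4.
- Tier4: BR = Mid, leader payoff 6.
- Tier5: BR = High, leader payoff 1.
Among 4, 1, 4, 6, 1, the best is 6 at Tier4. Subgame-perfect outcome: (Mid, Tier4) with payoffs (12, 6).

(Mid, Tier4)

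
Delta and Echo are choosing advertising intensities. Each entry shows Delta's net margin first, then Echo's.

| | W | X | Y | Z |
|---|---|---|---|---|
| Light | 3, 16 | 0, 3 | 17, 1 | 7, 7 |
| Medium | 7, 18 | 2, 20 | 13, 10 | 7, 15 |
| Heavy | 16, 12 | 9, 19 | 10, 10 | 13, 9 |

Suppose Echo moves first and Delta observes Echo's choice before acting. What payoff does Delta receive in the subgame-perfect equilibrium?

Work backward from Delta's decision.
- W: Delta compares 3, 7, 16 and picks Heavy; Echo would get 12.
- X: Delta compares 0, 2, 9 and picks Heavy; Echo would get 19.
- Y: Delta compares 17, 13, 10 and picks Light; Echo would get 1.
- Z: Delta compares 7, 7, 13 and picks Heavy; Echo would get 9.
Maximizing over 12, 19, 1, 9, Echo chooses X. Subgame-perfect outcome: (Heavy, X) with payoffs (9, 19).

9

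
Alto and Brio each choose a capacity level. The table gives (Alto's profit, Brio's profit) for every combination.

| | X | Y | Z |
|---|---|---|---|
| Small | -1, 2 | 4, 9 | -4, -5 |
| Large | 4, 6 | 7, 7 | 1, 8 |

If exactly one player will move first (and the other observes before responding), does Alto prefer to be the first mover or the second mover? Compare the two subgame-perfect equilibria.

If Alto leads: Brio's best replies are Small→Y, Large→Z; Alto's induced payoffs 4, 1; outcome (Small, Y), payoffs (4, 9).
If Brio leads: Alto's best replies are X→Large, Y→Large, Z→Large; Brio's induced payoffs 6, 7, 8; outcome (Large, Z), payoffs (1, 8).
Alto gets 4 moving first and 1 moving second, so Alto prefers to move first.

first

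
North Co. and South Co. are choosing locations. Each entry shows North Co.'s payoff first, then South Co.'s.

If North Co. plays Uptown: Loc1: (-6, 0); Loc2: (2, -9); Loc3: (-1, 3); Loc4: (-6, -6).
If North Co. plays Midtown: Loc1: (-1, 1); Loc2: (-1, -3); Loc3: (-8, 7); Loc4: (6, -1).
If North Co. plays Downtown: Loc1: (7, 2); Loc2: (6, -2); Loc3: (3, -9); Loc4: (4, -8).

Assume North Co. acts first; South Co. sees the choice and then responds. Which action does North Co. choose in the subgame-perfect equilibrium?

Downtown

Backward induction with North Co. moving first.
- Uptown: South Co. compares 0, -9, 3, -6 and picks Loc3; North Co. would get -1.
- Midtown: South Co. compares 1, -3, 7, -1 and picks Loc3; North Co. would get -8.
- Downtown: South Co. compares 2, -2, -9, -8 and picks Loc1; North Co. would get 7.
North Co.'s induced payoffs are -1, -8, 7, so North Co. commits to Downtown. Subgame-perfect outcome: (Downtown, Loc1) with payoffs (7, 2).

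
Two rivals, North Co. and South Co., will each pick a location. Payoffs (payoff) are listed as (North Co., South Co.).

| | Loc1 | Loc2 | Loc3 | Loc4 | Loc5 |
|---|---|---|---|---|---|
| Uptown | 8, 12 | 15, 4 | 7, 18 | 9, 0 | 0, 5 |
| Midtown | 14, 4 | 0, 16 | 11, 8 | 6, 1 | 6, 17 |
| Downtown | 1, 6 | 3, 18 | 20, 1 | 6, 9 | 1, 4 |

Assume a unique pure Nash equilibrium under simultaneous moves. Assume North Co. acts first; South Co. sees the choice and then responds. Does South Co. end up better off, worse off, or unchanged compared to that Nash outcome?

South Co. best-responds to each possible North Co. move:
- Uptown → South Co. plays Loc3 (best of 12, 4, 18, 0, 5); North Co. gets 7.
- Midtown → South Co. plays Loc5 (best of 4, 16, 8, 1, 17); North Co. gets 6.
- Downtown → South Co. plays Loc2 (best of 6, 18, 1, 9, 4); North Co. gets 3.
Among 7, 6, 3, the best is 7 at Uptown. Subgame-perfect outcome: (Uptown, Loc3) with payoffs (7, 18).
Under simultaneous play:
North Co.'s best replies: Loc1→Midtown; Loc2→Uptown; Loc3→Downtown; Loc4→Uptown; Loc5→Midtown.
South Co.'s best replies: Uptown→Loc3; Midtown→Loc5; Downtown→Loc2.
Only (Midtown, Loc5) has each player best-responding; Nash payoffs (6, 17).
South Co. earns 18 sequentially versus 17 at the Nash outcome: better off.

better off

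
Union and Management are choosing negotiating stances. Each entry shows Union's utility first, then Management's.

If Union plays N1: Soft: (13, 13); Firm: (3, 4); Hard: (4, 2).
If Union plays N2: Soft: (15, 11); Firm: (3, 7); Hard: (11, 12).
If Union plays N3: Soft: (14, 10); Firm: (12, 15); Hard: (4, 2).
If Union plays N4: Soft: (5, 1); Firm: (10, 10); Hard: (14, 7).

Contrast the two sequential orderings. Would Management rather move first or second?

If Union leads: Management's best replies are N1→Soft, N2→Hard, N3→Firm, N4→Firm; Union's induced payoffs 13, 11, 12, 10; outcome (N1, Soft), payoffs (13, 13).
If Management leads: Union's best replies are Soft→N2, Firm→N3, Hard→N4; Management's induced payoffs 11, 15, 7; outcome (N3, Firm), payoffs (12, 15).
Management gets 15 moving first and 13 moving second, so Management prefers to move first.

first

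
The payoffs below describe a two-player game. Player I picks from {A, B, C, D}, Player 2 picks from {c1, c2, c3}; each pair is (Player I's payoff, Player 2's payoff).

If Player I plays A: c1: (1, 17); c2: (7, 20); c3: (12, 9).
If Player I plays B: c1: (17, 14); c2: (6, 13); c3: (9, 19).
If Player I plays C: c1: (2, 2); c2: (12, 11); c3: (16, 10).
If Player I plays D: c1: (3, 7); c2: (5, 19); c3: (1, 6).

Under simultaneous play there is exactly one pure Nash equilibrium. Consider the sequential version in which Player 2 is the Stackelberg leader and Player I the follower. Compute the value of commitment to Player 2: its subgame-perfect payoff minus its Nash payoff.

3

Backward induction with Player 2 moving first.
- c1 → Player I plays B (best of 1, 17, 2, 3); Player 2 gets 14.
- c2 → Player I plays C (best of 7, 6, 12, 5); Player 2 gets 11.
- c3 → Player I plays C (best of 12, 9, 16, 1); Player 2 gets 10.
Player 2's induced payoffs are 14, 11, 10, so Player 2 commits to c1. Subgame-perfect outcome: (B, c1) with payoffs (17, 14).
For the simultaneous game, intersect best replies.
Player I's best replies: c1→B; c2→C; c3→C.
Player 2's best replies: A→c2; B→c3; C→c2; D→c2.
Only (C, c2) has each player best-responding; Nash payoffs (12, 11).
Player 2's commitment gain: 14 − 11 = 3.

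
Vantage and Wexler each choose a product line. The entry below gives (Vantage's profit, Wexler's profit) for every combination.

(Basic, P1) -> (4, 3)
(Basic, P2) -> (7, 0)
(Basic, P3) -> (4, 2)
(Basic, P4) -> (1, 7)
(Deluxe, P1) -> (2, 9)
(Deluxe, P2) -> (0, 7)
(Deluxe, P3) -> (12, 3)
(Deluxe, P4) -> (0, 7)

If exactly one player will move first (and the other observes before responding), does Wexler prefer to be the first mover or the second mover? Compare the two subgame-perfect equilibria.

second

If Vantage leads: Wexler's best replies are Basic→P4, Deluxe→P1; Vantage's induced payoffs 1, 2; outcome (Deluxe, P1), payoffs (2, 9).
If Wexler leads: Vantage's best replies are P1→Basic, P2→Basic, P3→Deluxe, P4→Basic; Wexler's induced payoffs 3, 0, 3, 7; outcome (Basic, P4), payoffs (1, 7).
Wexler gets 7 moving first and 9 moving second, so Wexler prefers to move second.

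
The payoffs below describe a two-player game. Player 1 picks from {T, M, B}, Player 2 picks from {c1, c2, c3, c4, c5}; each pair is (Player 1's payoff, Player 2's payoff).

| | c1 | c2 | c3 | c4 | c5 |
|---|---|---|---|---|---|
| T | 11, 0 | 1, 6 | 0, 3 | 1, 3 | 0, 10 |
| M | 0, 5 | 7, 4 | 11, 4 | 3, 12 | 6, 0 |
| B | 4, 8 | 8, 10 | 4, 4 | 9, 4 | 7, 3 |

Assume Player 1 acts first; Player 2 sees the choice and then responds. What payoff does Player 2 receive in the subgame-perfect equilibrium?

10

Solve by backward induction (Player 1 leads).
- T → Player 2 plays c5 (best of 0, 6, 3, 3, 10); Player 1 gets 0.
- M → Player 2 plays c4 (best of 5, 4, 4, 12, 0); Player 1 gets 3.
- B → Player 2 plays c2 (best of 8, 10, 4, 4, 3); Player 1 gets 8.
Maximizing over 0, 3, 8, Player 1 chooses B. Subgame-perfect outcome: (B, c2) with payoffs (8, 10).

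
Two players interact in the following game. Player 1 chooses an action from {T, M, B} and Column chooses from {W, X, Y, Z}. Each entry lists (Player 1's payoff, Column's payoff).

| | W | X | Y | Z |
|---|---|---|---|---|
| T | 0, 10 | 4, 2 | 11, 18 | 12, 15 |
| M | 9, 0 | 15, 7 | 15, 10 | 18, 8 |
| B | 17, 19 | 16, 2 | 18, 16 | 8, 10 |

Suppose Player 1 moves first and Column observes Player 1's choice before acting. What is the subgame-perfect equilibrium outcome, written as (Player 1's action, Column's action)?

(B, W)

Work backward from Column's decision.
- T: Column compares 10, 2, 18, 15 and picks Y; Player 1 would get 11.
- M: Column compares 0, 7, 10, 8 and picks Y; Player 1 would get 15.
- B: Column compares 19, 2, 16, 10 and picks W; Player 1 would get 17.
Among 11, 15, 17, the best is 17 at B. Subgame-perfect outcome: (B, W) with payoffs (17, 19).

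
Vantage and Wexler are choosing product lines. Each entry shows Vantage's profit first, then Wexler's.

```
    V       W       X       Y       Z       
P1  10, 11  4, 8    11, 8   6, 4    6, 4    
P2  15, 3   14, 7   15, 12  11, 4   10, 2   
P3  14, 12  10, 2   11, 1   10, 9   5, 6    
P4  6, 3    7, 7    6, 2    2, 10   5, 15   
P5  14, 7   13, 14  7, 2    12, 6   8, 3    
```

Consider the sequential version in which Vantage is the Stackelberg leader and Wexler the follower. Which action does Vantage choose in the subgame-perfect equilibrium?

Work backward from Wexler's decision.
- P1: Wexler compares 11, 8, 8, 4, 4 and picks V; Vantage would get 10.
- P2: Wexler compares 3, 7, 12, 4, 2 and picks X; Vantage would get 15.
- P3: Wexler compares 12, 2, 1, 9, 6 and picks V; Vantage would get 14.
- P4: Wexler compares 3, 7, 2, 10, 15 and picks Z; Vantage would get 5.
- P5: Wexler compares 7, 14, 2, 6, 3 and picks W; Vantage would get 13.
Maximizing over 10, 15, 14, 5, 13, Vantage chooses P2. Subgame-perfect outcome: (P2, X) with payoffs (15, 12).

P2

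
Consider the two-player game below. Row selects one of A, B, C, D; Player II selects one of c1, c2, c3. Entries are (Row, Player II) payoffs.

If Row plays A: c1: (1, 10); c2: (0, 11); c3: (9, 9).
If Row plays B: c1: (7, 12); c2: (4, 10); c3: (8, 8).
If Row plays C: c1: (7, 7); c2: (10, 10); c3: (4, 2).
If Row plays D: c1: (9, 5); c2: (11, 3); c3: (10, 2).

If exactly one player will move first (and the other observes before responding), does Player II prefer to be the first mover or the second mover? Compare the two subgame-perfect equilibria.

second

If Row leads: Player II's best replies are A→c2, B→c1, C→c2, D→c1; Row's induced payoffs 0, 7, 10, 9; outcome (C, c2), payoffs (10, 10).
If Player II leads: Row's best replies are c1→D, c2→D, c3→D; Player II's induced payoffs 5, 3, 2; outcome (D, c1), payoffs (9, 5).
Player II gets 5 moving first and 10 moving second, so Player II prefers to move second.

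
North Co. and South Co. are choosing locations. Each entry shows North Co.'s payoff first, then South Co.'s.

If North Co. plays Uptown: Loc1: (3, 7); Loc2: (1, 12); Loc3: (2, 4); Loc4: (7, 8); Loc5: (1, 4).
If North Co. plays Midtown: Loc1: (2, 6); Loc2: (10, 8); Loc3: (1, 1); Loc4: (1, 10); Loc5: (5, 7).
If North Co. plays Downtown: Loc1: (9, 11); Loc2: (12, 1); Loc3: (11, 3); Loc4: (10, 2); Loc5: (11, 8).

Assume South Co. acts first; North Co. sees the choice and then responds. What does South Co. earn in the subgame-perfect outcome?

11

Work backward from North Co.'s decision.
- Loc1 → North Co. plays Downtown (best of 3, 2, 9); South Co. gets 11.
- Loc2 → North Co. plays Downtown (best of 1, 10, 12); South Co. gets 1.
- Loc3 → North Co. plays Downtown (best of 2, 1, 11); South Co. gets 3.
- Loc4 → North Co. plays Downtown (best of 7, 1, 10); South Co. gets 2.
- Loc5 → North Co. plays Downtown (best of 1, 5, 11); South Co. gets 8.
Maximizing over 11, 1, 3, 2, 8, South Co. chooses Loc1. Subgame-perfect outcome: (Downtown, Loc1) with payoffs (9, 11).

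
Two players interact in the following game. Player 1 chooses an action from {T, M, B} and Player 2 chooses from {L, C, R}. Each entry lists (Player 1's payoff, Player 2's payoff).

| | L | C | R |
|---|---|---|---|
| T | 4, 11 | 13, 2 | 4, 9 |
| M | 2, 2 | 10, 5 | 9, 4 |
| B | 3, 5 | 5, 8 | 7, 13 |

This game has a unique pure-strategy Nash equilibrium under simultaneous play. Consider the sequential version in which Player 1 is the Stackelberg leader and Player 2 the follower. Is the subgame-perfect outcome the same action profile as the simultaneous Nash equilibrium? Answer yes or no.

Work backward from Player 2's decision.
- T: BR = L, leader payoff 4.
- M: BR = C, leader payoff 10.
- B: BR = R, leader payoff 7.
Maximizing over 4, 10, 7, Player 1 chooses M. Subgame-perfect outcome: (M, C) with payoffs (10, 5).
Under simultaneous play:
Player 1's best replies: L→T; C→T; R→M.
Player 2's best replies: T→L; M→C; B→R.
The unique mutual best reply is (T, L), giving (4, 11).
Sequential outcome (M, C) differs from the Nash profile (T, L).

no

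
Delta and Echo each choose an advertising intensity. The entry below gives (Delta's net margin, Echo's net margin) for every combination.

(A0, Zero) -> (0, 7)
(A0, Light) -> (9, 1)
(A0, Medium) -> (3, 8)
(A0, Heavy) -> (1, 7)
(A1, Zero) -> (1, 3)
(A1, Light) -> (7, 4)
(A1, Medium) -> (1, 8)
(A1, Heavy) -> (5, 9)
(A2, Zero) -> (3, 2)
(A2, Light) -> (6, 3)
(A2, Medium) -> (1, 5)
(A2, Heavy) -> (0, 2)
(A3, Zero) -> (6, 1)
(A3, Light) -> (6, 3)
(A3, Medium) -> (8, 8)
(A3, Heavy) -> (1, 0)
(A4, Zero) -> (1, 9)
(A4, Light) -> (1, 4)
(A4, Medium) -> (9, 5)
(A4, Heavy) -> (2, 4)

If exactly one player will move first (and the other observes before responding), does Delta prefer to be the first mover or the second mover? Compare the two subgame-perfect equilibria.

If Delta leads: Echo's best replies are A0→Medium, A1→Heavy, A2→Medium, A3→Medium, A4→Zero; Delta's induced payoffs 3, 5, 1, 8, 1; outcome (A3, Medium), payoffs (8, 8).
If Echo leads: Delta's best replies are Zero→A3, Light→A0, Medium→A4, Heavy→A1; Echo's induced payoffs 1, 1, 5, 9; outcome (A1, Heavy), payoffs (5, 9).
Delta gets 8 moving first and 5 moving second, so Delta prefers to move first.

first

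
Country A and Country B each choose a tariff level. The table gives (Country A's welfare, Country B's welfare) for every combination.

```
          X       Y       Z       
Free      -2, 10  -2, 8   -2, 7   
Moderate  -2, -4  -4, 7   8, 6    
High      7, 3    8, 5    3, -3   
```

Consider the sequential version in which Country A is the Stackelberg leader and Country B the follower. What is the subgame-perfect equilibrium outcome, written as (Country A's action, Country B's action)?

(High, Y)

Backward induction with Country A moving first.
- Free → Country B plays X (best of 10, 8, 7); Country A gets -2.
- Moderate → Country B plays Y (best of -4, 7, 6); Country A gets -4.
- High → Country B plays Y (best of 3, 5, -3); Country A gets 8.
Among -2, -4, 8, the best is 8 at High. Subgame-perfect outcome: (High, Y) with payoffs (8, 5).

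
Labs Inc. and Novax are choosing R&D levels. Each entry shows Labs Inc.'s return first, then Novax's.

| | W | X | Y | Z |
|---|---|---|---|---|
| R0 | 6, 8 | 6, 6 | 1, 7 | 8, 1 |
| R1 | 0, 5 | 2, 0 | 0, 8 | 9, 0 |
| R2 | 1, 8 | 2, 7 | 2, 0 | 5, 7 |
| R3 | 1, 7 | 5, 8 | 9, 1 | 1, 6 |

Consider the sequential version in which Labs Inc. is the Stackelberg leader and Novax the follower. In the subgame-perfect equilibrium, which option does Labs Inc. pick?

R0

Backward induction with Labs Inc. moving first.
- R0: Novax compares 8, 6, 7, 1 and picks W; Labs Inc. would get 6.
- R1: Novax compares 5, 0, 8, 0 and picks Y; Labs Inc. would get 0.
- R2: Novax compares 8, 7, 0, 7 and picks W; Labs Inc. would get 1.
- R3: Novax compares 7, 8, 1, 6 and picks X; Labs Inc. would get 5.
Labs Inc.'s induced payoffs are 6, 0, 1, 5, so Labs Inc. commits to R0. Subgame-perfect outcome: (R0, W) with payoffs (6, 8).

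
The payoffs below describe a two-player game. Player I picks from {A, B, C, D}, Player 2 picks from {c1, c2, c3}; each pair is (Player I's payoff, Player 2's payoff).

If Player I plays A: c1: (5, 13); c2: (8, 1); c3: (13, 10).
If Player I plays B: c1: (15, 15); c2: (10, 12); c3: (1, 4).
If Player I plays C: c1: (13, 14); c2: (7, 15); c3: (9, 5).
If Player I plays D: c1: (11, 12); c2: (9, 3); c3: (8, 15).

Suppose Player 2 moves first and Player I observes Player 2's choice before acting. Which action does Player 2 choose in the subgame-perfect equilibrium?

Solve by backward induction (Player 2 leads).
- c1 → Player I plays B (best of 5, 15, 13, 11); Player 2 gets 15.
- c2 → Player I plays B (best of 8, 10, 7, 9); Player 2 gets 12.
- c3 → Player I plays A (best of 13, 1, 9, 8); Player 2 gets 10.
Player 2's induced payoffs are 15, 12, 10, so Player 2 commits to c1. Subgame-perfect outcome: (B, c1) with payoffs (15, 15).

c1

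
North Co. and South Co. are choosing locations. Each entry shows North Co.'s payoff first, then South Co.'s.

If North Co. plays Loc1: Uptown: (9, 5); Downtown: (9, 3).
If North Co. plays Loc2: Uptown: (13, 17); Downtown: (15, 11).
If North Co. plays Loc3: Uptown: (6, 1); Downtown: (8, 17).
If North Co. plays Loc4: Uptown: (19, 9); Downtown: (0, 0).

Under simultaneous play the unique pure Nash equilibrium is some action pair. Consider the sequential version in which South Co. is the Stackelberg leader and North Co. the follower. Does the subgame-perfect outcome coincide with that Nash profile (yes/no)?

Solve by backward induction (South Co. leads).
- Uptown → North Co. plays Loc4 (best of 9, 13, 6, 19); South Co. gets 9.
- Downtown → North Co. plays Loc2 (best of 9, 15, 8, 0); South Co. gets 11.
South Co.'s induced payoffs are 9, 11, so South Co. commits to Downtown. Subgame-perfect outcome: (Loc2, Downtown) with payoffs (15, 11).
For the simultaneous game, intersect best replies.
North Co.'s best replies: Uptown→Loc4; Downtown→Loc2.
South Co.'s best replies: Loc1→Uptown; Loc2→Uptown; Loc3→Downtown; Loc4→Uptown.
Only (Loc4, Uptown) has each player best-responding; Nash payoffs (19, 9).
Sequential outcome (Loc2, Downtown) differs from the Nash profile (Loc4, Uptown).

no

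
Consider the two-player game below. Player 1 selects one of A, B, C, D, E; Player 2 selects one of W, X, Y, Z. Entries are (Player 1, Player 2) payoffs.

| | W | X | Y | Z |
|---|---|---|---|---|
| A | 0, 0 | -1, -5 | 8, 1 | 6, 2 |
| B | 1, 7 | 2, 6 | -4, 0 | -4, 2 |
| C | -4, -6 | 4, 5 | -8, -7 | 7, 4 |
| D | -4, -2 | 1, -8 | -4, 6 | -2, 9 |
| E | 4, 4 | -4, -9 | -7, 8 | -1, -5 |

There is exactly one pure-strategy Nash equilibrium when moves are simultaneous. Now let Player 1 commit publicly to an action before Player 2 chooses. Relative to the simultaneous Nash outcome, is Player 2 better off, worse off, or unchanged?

Solve by backward induction (Player 1 leads).
- A → Player 2 plays Z (best of 0, -5, 1, 2); Player 1 gets 6.
- B → Player 2 plays W (best of 7, 6, 0, 2); Player 1 gets 1.
- C → Player 2 plays X (best of -6, 5, -7, 4); Player 1 gets 4.
- D → Player 2 plays Z (best of -2, -8, 6, 9); Player 1 gets -2.
- E → Player 2 plays Y (best of 4, -9, 8, -5); Player 1 gets -7.
Maximizing over 6, 1, 4, -2, -7, Player 1 chooses A. Subgame-perfect outcome: (A, Z) with payoffs (6, 2).
For the simultaneous game, intersect best replies.
Player 1's best replies: W→E; X→C; Y→A; Z→C.
Player 2's best replies: A→Z; B→W; C→X; D→Z; E→Y.
The unique mutual best reply is (C, X), giving (4, 5).
Player 2 earns 2 sequentially versus 5 at the Nash outcome: worse off.

worse off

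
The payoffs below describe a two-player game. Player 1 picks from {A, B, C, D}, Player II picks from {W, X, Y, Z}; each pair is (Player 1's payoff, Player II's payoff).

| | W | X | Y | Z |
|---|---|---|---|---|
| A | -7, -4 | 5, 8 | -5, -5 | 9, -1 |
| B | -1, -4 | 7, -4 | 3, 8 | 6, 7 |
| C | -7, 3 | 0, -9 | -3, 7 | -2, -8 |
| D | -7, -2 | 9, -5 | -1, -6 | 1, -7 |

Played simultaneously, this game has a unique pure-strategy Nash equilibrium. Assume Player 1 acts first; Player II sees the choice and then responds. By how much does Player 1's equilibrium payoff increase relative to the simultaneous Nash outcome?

Solve by backward induction (Player 1 leads).
- A: BR = X, leader payoff 5.
- B: BR = Y, leader payoff 3.
- C: BR = Y, leader payoff -3.
- D: BR = W, leader payoff -7.
Maximizing over 5, 3, -3, -7, Player 1 chooses A. Subgame-perfect outcome: (A, X) with payoffs (5, 8).
Under simultaneous play:
Player 1's best replies: W→B; X→D; Y→B; Z→A.
Player II's best replies: A→X; B→Y; C→Y; D→W.
Only (B, Y) has each player best-responding; Nash payoffs (3, 8).
Player 1's commitment gain: 5 − 3 = 2.

2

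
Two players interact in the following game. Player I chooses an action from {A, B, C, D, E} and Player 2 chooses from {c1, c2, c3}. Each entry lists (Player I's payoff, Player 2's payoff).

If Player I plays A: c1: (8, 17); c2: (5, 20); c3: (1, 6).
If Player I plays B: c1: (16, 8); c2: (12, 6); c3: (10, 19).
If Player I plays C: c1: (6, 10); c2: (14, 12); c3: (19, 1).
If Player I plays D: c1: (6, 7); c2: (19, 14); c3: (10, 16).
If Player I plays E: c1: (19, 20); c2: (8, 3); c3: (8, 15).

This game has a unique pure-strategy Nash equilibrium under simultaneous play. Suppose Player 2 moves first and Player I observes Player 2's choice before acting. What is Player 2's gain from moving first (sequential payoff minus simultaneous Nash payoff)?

0

Solve by backward induction (Player 2 leads).
- c1: BR = E, leader payoff 20.
- c2: BR = D, leader payoff 14.
- c3: BR = C, leader payoff 1.
Among 20, 14, 1, the best is 20 at c1. Subgame-perfect outcome: (E, c1) with payoffs (19, 20).
Now find the simultaneous Nash equilibrium.
Player I's best replies: c1→E; c2→D; c3→C.
Player 2's best replies: A→c2; B→c3; C→c2; D→c3; E→c1.
The unique mutual best reply is (E, c1), giving (19, 20).
Player 2's commitment gain: 20 − 20 = 0.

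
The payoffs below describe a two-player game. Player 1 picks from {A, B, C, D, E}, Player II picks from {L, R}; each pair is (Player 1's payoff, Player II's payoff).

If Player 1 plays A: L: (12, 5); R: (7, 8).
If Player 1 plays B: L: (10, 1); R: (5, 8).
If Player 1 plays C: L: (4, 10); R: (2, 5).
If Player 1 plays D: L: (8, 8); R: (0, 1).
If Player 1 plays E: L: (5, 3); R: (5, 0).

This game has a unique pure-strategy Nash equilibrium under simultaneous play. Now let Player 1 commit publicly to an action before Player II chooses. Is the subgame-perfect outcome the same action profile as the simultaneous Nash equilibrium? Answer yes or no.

no

Solve by backward induction (Player 1 leads).
- A: BR = R, leader payoff 7.
- B: BR = R, leader payoff 5.
- C: BR = L, leader payoff 4.
- D: BR = L, leader payoff 8.
- E: BR = L, leader payoff 5.
Maximizing over 7, 5, 4, 8, 5, Player 1 chooses D. Subgame-perfect outcome: (D, L) with payoffs (8, 8).
Now find the simultaneous Nash equilibrium.
Player 1's best replies: L→A; R→A.
Player II's best replies: A→R; B→R; C→L; D→L; E→L.
Only (A, R) has each player best-responding; Nash payoffs (7, 8).
Sequential outcome (D, L) differs from the Nash profile (A, R).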